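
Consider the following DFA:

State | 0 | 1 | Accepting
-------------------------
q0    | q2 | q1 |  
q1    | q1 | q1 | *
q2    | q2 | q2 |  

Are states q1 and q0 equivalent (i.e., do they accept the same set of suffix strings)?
Try the suffix ε (the empty string).
From q1: q1 — accepting.
From q0: q0 — not accepting.
The two states disagree on this suffix, so they are not equivalent.

Final answer: No. Distinguishing string: ε (the empty string) - accepted from q1 but not from q0.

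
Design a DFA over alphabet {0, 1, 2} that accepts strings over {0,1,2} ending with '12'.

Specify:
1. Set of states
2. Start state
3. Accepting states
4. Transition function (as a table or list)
One valid DFA (any DFA recognizing the same language is acceptable):
States: {q0, q1, q2}
Start: q0
Accepting: {q2}
Transitions (accepting states marked with *):
State | 0 | 1 | 2 | Accepting
-----------------------------
q0    | q0 | q1 | q0 |  
q1    | q0 | q1 | q2 |  
q2    | q0 | q1 | q0 | *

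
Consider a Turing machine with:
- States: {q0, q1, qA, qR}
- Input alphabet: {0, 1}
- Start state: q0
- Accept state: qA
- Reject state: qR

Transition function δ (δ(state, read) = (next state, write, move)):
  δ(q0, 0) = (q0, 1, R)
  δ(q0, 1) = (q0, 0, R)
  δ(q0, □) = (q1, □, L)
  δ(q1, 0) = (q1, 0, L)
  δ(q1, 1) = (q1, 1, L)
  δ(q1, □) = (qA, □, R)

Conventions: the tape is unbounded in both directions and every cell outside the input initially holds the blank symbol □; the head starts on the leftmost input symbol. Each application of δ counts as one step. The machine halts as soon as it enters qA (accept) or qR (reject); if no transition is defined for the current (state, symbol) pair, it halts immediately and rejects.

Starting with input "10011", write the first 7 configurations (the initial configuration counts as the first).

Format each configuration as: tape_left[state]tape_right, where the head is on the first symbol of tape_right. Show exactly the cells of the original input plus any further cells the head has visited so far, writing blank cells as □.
Step 0: [q0]10011 (head at position 0)
Step 1: δ(q0, 1) = (q0, 0, R)  ⊢  0[q0]0011 (head at position 1)
Step 2: δ(q0, 0) = (q0, 1, R)  ⊢  01[q0]011 (head at position 2)
Step 3: δ(q0, 0) = (q0, 1, R)  ⊢  011[q0]11 (head at position 3)
Step 4: δ(q0, 1) = (q0, 0, R)  ⊢  0110[q0]1 (head at position 4)
Step 5: δ(q0, 1) = (q0, 0, R)  ⊢  01100[q0]□ (head at position 5)
Step 6: δ(q0, □) = (q1, □, L)  ⊢  0110[q1]0□ (head at position 4)

Final answer: [q0]10011 ⊢ 0[q0]0011 ⊢ 01[q0]011 ⊢ 011[q0]11 ⊢ 0110[q0]1 ⊢ 01100[q0]□ ⊢ 0110[q1]0□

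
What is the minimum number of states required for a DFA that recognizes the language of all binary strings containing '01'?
Language: binary strings containing '01'
Lower bound (Myhill–Nerode): the prefixes ε, 0, 01 are pairwise distinguishable:
  ε vs 01: suffix ε distinguishes them (ε is rejected, 01 is accepted)
  0 vs 01: suffix ε distinguishes them (0 is rejected, 01 is accepted)
  ε vs 0: suffix 1 distinguishes them (ε·1 = 1 is rejected, 0·1 = 01 is accepted)
So any DFA needs at least 3 states.
Upper bound: a DFA with 3 states exists (one state per class above: 'no progress', 'last symbol 0', and 'seen 01' (accepting sink)).
Minimum states: 3

Final answer: 3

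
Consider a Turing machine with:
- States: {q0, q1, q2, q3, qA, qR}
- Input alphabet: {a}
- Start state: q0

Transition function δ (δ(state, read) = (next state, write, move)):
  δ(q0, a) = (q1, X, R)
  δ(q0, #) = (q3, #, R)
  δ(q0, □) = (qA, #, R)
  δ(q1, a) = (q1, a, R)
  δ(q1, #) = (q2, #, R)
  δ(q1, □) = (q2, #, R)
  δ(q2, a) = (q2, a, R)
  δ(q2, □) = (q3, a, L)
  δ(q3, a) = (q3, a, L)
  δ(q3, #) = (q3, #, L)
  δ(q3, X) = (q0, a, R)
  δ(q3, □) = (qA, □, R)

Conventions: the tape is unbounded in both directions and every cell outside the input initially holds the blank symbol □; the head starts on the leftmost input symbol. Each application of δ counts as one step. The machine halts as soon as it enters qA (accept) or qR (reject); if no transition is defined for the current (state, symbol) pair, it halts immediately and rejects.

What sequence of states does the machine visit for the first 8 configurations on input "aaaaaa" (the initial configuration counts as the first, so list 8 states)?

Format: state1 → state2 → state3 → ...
Step 0: [q0]aaaaaa (head at position 0)
Step 1: δ(q0, a) = (q1, X, R)  ⊢  X[q1]aaaaa (head at position 1)
Step 2: δ(q1, a) = (q1, a, R)  ⊢  Xa[q1]aaaa (head at position 2)
Step 3: δ(q1, a) = (q1, a, R)  ⊢  Xaa[q1]aaa (head at position 3)
Step 4: δ(q1, a) = (q1, a, R)  ⊢  Xaaa[q1]aa (head at position 4)
Step 5: δ(q1, a) = (q1, a, R)  ⊢  Xaaaa[q1]a (head at position 5)
Step 6: δ(q1, a) = (q1, a, R)  ⊢  Xaaaaa[q1]□ (head at position 6)
Step 7: δ(q1, □) = (q2, #, R)  ⊢  Xaaaaa#[q2]□ (head at position 7)
Reading off the states of these 8 configurations: q0 → q1 → q1 → q1 → q1 → q1 → q1 → q2

Final answer: q0 → q1 → q1 → q1 → q1 → q1 → q1 → q2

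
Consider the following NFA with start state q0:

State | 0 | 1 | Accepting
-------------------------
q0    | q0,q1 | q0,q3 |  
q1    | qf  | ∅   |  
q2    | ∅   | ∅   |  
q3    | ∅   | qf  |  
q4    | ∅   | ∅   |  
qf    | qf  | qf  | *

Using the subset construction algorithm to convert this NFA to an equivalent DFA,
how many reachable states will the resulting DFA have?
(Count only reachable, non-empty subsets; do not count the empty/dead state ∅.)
Start subset: {q0}
{q0}: on 0 → {q0, q1}, on 1 → {q0, q3}
{q0, q1}: on 0 → {q0, q1, qf}, on 1 → {q0, q3}
{q0, q3}: on 0 → {q0, q1}, on 1 → {q0, q3, qf}
{q0, q1, qf}: on 0 → {q0, q1, qf}, on 1 → {q0, q3, qf}
{q0, q3, qf}: on 0 → {q0, q1, qf}, on 1 → {q0, q3, qf}
Reachable non-empty subsets: {q0}, {q0, q1}, {q0, q3}, {q0, q1, qf}, {q0, q3, qf} — 5 in total.

Final answer: 5 states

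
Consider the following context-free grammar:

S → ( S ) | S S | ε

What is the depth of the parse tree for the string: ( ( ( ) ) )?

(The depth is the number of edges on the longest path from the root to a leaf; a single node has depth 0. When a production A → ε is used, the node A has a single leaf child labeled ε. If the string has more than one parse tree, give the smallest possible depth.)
The string is 3 nested pairs. The shallowest parse tree applies S → ( S ) 3 times (one node per nested pair, each a child of the previous) and then S → ε in the middle.
S nodes at depths 0..3, ε leaf at depth 4; parentheses leaves are at depths 1..3.
(Using S → S S with an S → ε child anywhere only adds levels, so it cannot give a shallower tree.)
Depth = 4.

Final answer: 4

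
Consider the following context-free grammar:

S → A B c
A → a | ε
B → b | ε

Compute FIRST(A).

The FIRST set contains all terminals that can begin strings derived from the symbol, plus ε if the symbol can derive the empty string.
A → a contributes a; A → ε makes A nullable, contributing ε. FIRST(A) = {a, ε}.

Final answer: {a, ε}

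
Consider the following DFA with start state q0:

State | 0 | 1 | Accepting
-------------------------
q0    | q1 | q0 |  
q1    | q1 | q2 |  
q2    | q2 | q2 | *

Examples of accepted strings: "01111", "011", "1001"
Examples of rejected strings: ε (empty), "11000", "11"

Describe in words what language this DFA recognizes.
binary strings containing '01' as a substring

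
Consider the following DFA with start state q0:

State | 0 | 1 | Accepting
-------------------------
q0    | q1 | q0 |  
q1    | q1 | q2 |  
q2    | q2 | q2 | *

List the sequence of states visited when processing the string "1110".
q0 → q0 → q0 → q0 → q1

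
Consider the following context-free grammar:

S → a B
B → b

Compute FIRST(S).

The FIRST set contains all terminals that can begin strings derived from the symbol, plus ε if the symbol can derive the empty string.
S has the single production S → a B, whose right-hand side begins with the terminal a. So FIRST(S) = {a}.

Final answer: {a}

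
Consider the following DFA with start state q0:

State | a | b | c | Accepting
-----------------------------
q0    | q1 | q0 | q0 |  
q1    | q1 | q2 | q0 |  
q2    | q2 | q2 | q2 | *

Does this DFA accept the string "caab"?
Start in q0.
Read 'c': q0 → q0
Read 'a': q0 → q1
Read 'a': q1 → q1
Read 'b': q1 → q2
Final state q2 is accepting, so the string is accepted.

Final answer: Yes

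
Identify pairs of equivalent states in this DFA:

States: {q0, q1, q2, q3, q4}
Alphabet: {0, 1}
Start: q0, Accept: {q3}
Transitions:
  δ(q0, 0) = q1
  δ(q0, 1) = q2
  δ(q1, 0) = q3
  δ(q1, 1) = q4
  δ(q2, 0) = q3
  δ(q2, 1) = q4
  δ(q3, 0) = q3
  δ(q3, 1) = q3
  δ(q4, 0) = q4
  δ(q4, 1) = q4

Using the table-filling algorithm:
Round 0 – mark pairs where exactly one state is accepting: (q0,q3), (q1,q3), (q2,q3), (q3,q4)
Round 1 – newly marked: (q0,q1) [on 0: q1 vs q3, already marked]; (q0,q2) [on 0: q1 vs q3, already marked]; (q1,q4) [on 0: q3 vs q4, already marked]; (q2,q4) [on 0: q3 vs q4, already marked]
Round 2 – newly marked: (q0,q4) [on 0: q1 vs q4, already marked]
No further pairs can be marked.
(q1, q2) unmarked: δ(q1,0)=q3, δ(q2,0)=q3; δ(q1,1)=q4, δ(q2,1)=q4 → equivalent
Equivalent pairs: (q1, q2)

Final answer: Equivalent pairs: (q1, q2)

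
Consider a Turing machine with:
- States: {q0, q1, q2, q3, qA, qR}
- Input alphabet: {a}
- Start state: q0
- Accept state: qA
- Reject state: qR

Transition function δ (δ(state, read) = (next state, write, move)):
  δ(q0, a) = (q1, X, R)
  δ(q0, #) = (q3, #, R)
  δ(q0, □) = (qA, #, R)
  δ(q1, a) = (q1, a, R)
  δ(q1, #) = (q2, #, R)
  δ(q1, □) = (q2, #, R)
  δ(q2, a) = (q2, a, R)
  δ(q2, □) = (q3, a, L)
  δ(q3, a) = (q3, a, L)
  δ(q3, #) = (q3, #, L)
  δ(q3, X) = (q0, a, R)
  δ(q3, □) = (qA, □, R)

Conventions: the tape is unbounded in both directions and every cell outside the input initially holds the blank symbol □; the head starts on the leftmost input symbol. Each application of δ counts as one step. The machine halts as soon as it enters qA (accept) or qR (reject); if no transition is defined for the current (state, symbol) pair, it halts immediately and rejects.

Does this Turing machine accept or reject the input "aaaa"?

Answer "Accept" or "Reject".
Trace (configuration after each step, as tape_left[state]tape_right with head position):
Step 0: [q0]aaaa (head at position 0)
Step 1: X[q1]aaa (head 1)
Step 2: Xa[q1]aa (head 2)
Step 3: Xaa[q1]a (head 3)
Step 4: Xaaa[q1]□ (head 4)
Step 5: Xaaa#[q2]□ (head 5)
Step 6: Xaaa[q3]#a (head 4)
Step 7: Xaa[q3]a#a (head 3)
Step 8: Xa[q3]aa#a (head 2)
Step 9: X[q3]aaa#a (head 1)
Step 10: [q3]Xaaa#a (head 0)
Step 11: a[q0]aaa#a (head 1)
Step 12: aX[q1]aa#a (head 2)
Step 13: aXa[q1]a#a (head 3)
Step 14: aXaa[q1]#a (head 4)
Step 15: aXaa#[q2]a (head 5)
Step 16: aXaa#a[q2]□ (head 6)
Step 17: aXaa#[q3]aa (head 5)
Step 18: aXaa[q3]#aa (head 4)
Step 19: aXa[q3]a#aa (head 3)
Step 20: aX[q3]aa#aa (head 2)
Step 21: a[q3]Xaa#aa (head 1)
Step 22: aa[q0]aa#aa (head 2)
Step 23: aaX[q1]a#aa (head 3)
Step 24: aaXa[q1]#aa (head 4)
Step 25: aaXa#[q2]aa (head 5)
Step 26: aaXa#a[q2]a (head 6)
Step 27: aaXa#aa[q2]□ (head 7)
Step 28: aaXa#a[q3]aa (head 6)
Step 29: aaXa#[q3]aaa (head 5)
Step 30: aaXa[q3]#aaa (head 4)
Step 31: aaX[q3]a#aaa (head 3)
Step 32: aa[q3]Xa#aaa (head 2)
Step 33: aaa[q0]a#aaa (head 3)
Step 34: aaaX[q1]#aaa (head 4)
Step 35: aaaX#[q2]aaa (head 5)
Step 36: aaaX#a[q2]aa (head 6)
Step 37: aaaX#aa[q2]a (head 7)
Step 38: aaaX#aaa[q2]□ (head 8)
Step 39: aaaX#aa[q3]aa (head 7)
Step 40: aaaX#a[q3]aaa (head 6)
Step 41: aaaX#[q3]aaaa (head 5)
Step 42: aaaX[q3]#aaaa (head 4)
Step 43: aaa[q3]X#aaaa (head 3)
Step 44: aaaa[q0]#aaaa (head 4)
Step 45: aaaa#[q3]aaaa (head 5)
Step 46: aaaa[q3]#aaaa (head 4)
Step 47: aaa[q3]a#aaaa (head 3)
Step 48: aa[q3]aa#aaaa (head 2)
Step 49: a[q3]aaa#aaaa (head 1)
Step 50: [q3]aaaa#aaaa (head 0)
Step 51: [q3]□aaaa#aaaa (head -1)
Step 52: □[qA]aaaa#aaaa (head 0)
The machine is in qA, so it halts and accepts.

Final answer: Accept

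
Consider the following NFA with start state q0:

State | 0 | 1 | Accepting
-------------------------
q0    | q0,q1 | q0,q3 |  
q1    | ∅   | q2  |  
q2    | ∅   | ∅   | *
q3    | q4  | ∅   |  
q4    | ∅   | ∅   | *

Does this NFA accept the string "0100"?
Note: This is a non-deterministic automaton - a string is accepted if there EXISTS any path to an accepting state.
Track the set of states the NFA could be in: start {q0}
Read '0': {q0} → {q0, q1}
Read '1': {q0, q1} → {q0, q2, q3}
Read '0': {q0, q2, q3} → {q0, q1, q4}
Read '0': {q0, q1, q4} → {q0, q1}
Final set {q0, q1} contains no accepting state → rejected.

Final answer: No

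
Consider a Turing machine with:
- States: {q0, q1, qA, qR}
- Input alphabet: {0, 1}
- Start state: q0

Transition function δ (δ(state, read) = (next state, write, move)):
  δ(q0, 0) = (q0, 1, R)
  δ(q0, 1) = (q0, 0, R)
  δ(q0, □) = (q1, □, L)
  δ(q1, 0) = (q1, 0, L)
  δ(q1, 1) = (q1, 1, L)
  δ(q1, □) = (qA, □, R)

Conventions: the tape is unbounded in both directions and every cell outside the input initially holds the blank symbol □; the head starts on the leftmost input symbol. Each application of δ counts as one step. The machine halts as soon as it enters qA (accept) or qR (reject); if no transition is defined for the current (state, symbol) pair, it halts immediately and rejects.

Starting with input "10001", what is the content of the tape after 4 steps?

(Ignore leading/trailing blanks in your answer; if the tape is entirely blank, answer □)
Step 0: [q0]10001 (head at position 0)
Step 1: δ(q0, 1) = (q0, 0, R)  ⊢  0[q0]0001 (head at position 1)
Step 2: δ(q0, 0) = (q0, 1, R)  ⊢  01[q0]001 (head at position 2)
Step 3: δ(q0, 0) = (q0, 1, R)  ⊢  011[q0]01 (head at position 3)
Step 4: δ(q0, 0) = (q0, 1, R)  ⊢  0111[q0]1 (head at position 4)
Tape after 4 steps (ignoring surrounding blanks): 01111

Final answer: Tape: 01111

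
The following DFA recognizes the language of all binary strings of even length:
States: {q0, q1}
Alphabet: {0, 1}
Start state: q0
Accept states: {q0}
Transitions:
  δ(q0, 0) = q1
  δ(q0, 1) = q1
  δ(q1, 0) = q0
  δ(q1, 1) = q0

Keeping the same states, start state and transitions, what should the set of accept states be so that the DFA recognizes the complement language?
The DFA is complete (every state has a transition on every symbol), so the complement
is recognized by the same DFA with accepting and non-accepting states swapped.
Original accept states: {q0}
Complement accept states = All states - Original accept states
= {q0, q1} - {q0}
= {q1}
Complement language: strings of ODD length

Final answer: {q1}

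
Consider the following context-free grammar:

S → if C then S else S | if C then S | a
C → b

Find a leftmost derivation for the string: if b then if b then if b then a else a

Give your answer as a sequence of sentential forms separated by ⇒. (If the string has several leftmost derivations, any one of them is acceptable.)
Start with S.
Step 1: the leftmost non-terminal is S; apply S → if C then S:  if C then S
Step 2: the leftmost non-terminal is C; apply C → b:  if b then S
Step 3: the leftmost non-terminal is S; apply S → if C then S else S:  if b then if C then S else S
Step 4: the leftmost non-terminal is C; apply C → b:  if b then if b then S else S
Step 5: the leftmost non-terminal is S; apply S → if C then S:  if b then if b then if C then S else S
Step 6: the leftmost non-terminal is C; apply C → b:  if b then if b then if b then S else S
Step 7: the leftmost non-terminal is S; apply S → a:  if b then if b then if b then a else S
Step 8: the leftmost non-terminal is S; apply S → a:  if b then if b then if b then a else a

Final answer: S ⇒ if C then S ⇒ if b then S ⇒ if b then if C then S else S ⇒ if b then if b then S else S ⇒ if b then if b then if C then S else S ⇒ if b then if b then if b then S else S ⇒ if b then if b then if b then a else S ⇒ if b then if b then if b then a else a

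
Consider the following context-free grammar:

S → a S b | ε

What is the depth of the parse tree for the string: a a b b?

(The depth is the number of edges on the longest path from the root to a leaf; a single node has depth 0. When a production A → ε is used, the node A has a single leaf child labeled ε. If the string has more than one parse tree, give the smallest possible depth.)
The only parse tree applies S → a S b 2 times (once per matching a…b pair) and then S → ε.
The S nodes sit at depths 0, 1, …, 2; the innermost S (depth 2) has the single child ε at depth 3.
The terminal leaves a, b are at depths 1..2, so the longest root-to-leaf path is S → S → … → S → ε with 3 edges.
Depth = 3.

Final answer: 3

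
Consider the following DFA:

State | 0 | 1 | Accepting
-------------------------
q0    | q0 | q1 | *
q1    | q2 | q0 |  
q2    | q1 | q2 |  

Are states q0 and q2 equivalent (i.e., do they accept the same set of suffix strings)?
Try the suffix ε (the empty string).
From q0: q0 — accepting.
From q2: q2 — not accepting.
The two states disagree on this suffix, so they are not equivalent.

Final answer: No. Distinguishing string: ε (the empty string) - accepted from q0 but not from q2.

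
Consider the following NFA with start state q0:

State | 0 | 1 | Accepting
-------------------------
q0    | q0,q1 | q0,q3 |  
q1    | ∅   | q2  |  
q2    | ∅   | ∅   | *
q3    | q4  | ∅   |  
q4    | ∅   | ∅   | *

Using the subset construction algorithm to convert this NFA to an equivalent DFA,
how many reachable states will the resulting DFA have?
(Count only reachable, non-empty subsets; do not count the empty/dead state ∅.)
Start subset: {q0}
{q0}: on 0 → {q0, q1}, on 1 → {q0, q3}
{q0, q1}: on 0 → {q0, q1}, on 1 → {q0, q2, q3}
{q0, q3}: on 0 → {q0, q1, q4}, on 1 → {q0, q3}
{q0, q2, q3}: on 0 → {q0, q1, q4}, on 1 → {q0, q3}
{q0, q1, q4}: on 0 → {q0, q1}, on 1 → {q0, q2, q3}
Reachable non-empty subsets: {q0}, {q0, q1}, {q0, q3}, {q0, q2, q3}, {q0, q1, q4} — 5 in total.

Final answer: 5 states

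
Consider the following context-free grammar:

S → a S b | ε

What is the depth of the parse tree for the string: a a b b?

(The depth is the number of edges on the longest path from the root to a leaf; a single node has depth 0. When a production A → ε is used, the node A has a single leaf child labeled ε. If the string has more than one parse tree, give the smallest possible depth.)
The only parse tree applies S → a S b 2 times (once per matching a…b pair) and then S → ε.
The S nodes sit at depths 0, 1, …, 2; the innermost S (depth 2) has the single child ε at depth 3.
The terminal leaves a, b are at depths 1..2, so the longest root-to-leaf path is S → S → … → S → ε with 3 edges.
Depth = 3.

Final answer: 3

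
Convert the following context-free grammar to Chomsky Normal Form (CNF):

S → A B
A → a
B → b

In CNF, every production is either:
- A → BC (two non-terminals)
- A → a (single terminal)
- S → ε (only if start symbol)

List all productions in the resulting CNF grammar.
The grammar has no ε-productions or unit productions to eliminate.
S → A B is already in CNF (two non-terminals) – keep it.
A → a is already in CNF (single terminal) – keep it.
B → b is already in CNF (single terminal) – keep it.
Resulting CNF grammar (3 productions): A → a; B → b; S → A B

Final answer: A → a; B → b; S → A B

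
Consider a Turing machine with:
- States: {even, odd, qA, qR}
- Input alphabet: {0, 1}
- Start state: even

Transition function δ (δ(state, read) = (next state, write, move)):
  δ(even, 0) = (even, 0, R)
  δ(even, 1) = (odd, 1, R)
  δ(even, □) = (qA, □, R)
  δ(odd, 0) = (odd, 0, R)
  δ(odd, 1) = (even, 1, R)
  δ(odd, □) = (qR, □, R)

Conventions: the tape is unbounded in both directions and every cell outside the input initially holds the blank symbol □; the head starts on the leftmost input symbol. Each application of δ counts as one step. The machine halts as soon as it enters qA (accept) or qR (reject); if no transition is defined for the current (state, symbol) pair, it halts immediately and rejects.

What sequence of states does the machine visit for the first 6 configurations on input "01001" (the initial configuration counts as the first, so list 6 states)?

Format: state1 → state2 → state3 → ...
Step 0: [even]01001 (head at position 0)
Step 1: δ(even, 0) = (even, 0, R)  ⊢  0[even]1001 (head at position 1)
Step 2: δ(even, 1) = (odd, 1, R)  ⊢  01[odd]001 (head at position 2)
Step 3: δ(odd, 0) = (odd, 0, R)  ⊢  010[odd]01 (head at position 3)
Step 4: δ(odd, 0) = (odd, 0, R)  ⊢  0100[odd]1 (head at position 4)
Step 5: δ(odd, 1) = (even, 1, R)  ⊢  01001[even]□ (head at position 5)
Reading off the states of these 6 configurations: even → even → odd → odd → odd → even

Final answer: even → even → odd → odd → odd → even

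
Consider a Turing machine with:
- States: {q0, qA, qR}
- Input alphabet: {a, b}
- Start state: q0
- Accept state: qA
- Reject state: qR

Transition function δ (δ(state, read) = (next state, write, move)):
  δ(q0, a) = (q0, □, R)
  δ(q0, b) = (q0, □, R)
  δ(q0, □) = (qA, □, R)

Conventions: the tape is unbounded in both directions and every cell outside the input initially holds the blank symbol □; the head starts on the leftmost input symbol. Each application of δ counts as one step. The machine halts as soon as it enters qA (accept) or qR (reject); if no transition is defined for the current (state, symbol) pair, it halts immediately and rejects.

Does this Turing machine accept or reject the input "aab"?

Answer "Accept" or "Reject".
Step 0: [q0]aab (head at position 0)
Step 1: δ(q0, a) = (q0, □, R)  ⊢  □[q0]ab (head at position 1)
Step 2: δ(q0, a) = (q0, □, R)  ⊢  □□[q0]b (head at position 2)
Step 3: δ(q0, b) = (q0, □, R)  ⊢  □□□[q0]□ (head at position 3)
Step 4: δ(q0, □) = (qA, □, R)  ⊢  □□□□[qA]□ (head at position 4)
The machine is in qA, so it halts and accepts.

Final answer: Accept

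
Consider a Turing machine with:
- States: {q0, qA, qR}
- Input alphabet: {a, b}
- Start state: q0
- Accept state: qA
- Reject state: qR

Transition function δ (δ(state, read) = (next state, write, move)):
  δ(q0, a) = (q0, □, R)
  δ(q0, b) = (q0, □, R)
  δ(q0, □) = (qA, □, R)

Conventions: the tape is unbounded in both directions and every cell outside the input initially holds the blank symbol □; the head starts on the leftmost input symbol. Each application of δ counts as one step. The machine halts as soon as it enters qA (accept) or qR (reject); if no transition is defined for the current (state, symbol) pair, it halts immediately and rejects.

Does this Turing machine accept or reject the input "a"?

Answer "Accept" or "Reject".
Step 0: [q0]a (head at position 0)
Step 1: δ(q0, a) = (q0, □, R)  ⊢  □[q0]□ (head at position 1)
Step 2: δ(q0, □) = (qA, □, R)  ⊢  □□[qA]□ (head at position 2)
The machine is in qA, so it halts and accepts.

Final answer: Accept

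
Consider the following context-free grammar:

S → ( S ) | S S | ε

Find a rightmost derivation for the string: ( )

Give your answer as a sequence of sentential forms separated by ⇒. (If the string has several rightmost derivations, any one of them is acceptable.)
Start with S.
Step 1: the rightmost non-terminal is S; apply S → ( S ):  ( S )
Step 2: the rightmost non-terminal is S; apply S → ε:  ( )

Final answer: S ⇒ ( S ) ⇒ ( )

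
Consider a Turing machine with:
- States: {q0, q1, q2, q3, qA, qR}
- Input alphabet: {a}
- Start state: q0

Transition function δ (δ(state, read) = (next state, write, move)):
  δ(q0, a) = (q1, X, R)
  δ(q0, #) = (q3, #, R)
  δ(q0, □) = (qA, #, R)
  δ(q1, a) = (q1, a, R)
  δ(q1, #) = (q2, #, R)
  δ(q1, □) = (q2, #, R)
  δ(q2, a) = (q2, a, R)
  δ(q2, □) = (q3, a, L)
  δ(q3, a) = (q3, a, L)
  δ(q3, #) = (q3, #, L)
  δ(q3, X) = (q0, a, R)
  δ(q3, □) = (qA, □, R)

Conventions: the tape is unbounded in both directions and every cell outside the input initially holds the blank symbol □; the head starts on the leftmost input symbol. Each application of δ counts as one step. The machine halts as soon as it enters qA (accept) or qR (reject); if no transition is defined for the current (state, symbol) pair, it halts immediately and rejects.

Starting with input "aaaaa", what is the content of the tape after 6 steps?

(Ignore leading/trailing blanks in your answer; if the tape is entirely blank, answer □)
Step 0: [q0]aaaaa (head at position 0)
Step 1: δ(q0, a) = (q1, X, R)  ⊢  X[q1]aaaa (head at position 1)
Step 2: δ(q1, a) = (q1, a, R)  ⊢  Xa[q1]aaa (head at position 2)
Step 3: δ(q1, a) = (q1, a, R)  ⊢  Xaa[q1]aa (head at position 3)
Step 4: δ(q1, a) = (q1, a, R)  ⊢  Xaaa[q1]a (head at position 4)
Step 5: δ(q1, a) = (q1, a, R)  ⊢  Xaaaa[q1]□ (head at position 5)
Step 6: δ(q1, □) = (q2, #, R)  ⊢  Xaaaa#[q2]□ (head at position 6)
Tape after 6 steps (ignoring surrounding blanks): Xaaaa#

Final answer: Tape: Xaaaa#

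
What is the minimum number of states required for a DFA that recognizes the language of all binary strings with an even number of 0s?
Language: binary strings with an even number of 0s
Lower bound (Myhill–Nerode): the prefixes ε, 0 are pairwise distinguishable:
  ε vs 0: suffix ε distinguishes them (ε has zero 0s (accepted), 0 has one 0 (rejected))
So any DFA needs at least 2 states.
Upper bound: a DFA with 2 states exists (one state per class above).
Minimum states: 2

Final answer: 2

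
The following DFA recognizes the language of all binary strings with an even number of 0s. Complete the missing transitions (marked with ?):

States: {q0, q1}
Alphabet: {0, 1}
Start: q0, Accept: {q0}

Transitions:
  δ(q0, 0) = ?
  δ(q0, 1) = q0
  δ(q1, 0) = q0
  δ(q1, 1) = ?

What each state remembers (consistent with the given transitions and accept states):
  q0: an even number of 0s has been read so far
  q1: an odd number of 0s has been read so far
Filling in the missing entries:
  δ(q0, 0): in q0 (an even number of 0s has been read so far), after reading 0 we have: an odd number of 0s has been read so far → q1
  δ(q1, 1): in q1 (an odd number of 0s has been read so far), after reading 1 we have: an odd number of 0s has been read so far → q1

Final answer: δ(q0, 0) = q1; δ(q1, 1) = q1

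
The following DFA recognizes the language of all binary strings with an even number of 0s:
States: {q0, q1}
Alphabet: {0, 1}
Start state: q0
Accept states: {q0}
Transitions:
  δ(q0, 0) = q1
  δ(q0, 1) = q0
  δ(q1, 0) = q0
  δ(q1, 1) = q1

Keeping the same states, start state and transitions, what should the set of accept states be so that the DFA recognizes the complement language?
The DFA is complete (every state has a transition on every symbol), so the complement
is recognized by the same DFA with accepting and non-accepting states swapped.
Original accept states: {q0}
Complement accept states = All states - Original accept states
= {q0, q1} - {q0}
= {q1}
Complement language: strings with an ODD number of 0s

Final answer: {q1}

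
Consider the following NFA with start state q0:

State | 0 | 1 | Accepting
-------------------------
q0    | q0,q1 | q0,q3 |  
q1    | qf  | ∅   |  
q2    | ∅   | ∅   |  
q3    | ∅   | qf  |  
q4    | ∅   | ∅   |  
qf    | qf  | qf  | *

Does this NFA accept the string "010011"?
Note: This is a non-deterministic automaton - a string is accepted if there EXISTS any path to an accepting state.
Track the set of states the NFA could be in: start {q0}
Read '0': {q0} → {q0, q1}
Read '1': {q0, q1} → {q0, q3}
Read '0': {q0, q3} → {q0, q1}
Read '0': {q0, q1} → {q0, q1, qf}
Read '1': {q0, q1, qf} → {q0, q3, qf}
Read '1': {q0, q3, qf} → {q0, q3, qf}
Final set {q0, q3, qf} contains accepting state(s) {qf} → accepted.

Final answer: Yes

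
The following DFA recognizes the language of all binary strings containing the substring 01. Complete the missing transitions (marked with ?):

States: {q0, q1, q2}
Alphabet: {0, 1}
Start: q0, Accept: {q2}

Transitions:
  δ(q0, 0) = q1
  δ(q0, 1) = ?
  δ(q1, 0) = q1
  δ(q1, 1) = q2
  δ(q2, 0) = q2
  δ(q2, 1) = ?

What each state remembers (consistent with the given transitions and accept states):
  q0: 01 not seen yet and the last symbol was not 0
  q1: 01 not seen yet and the last symbol was 0
  q2: the substring 01 has already been seen
Filling in the missing entries:
  δ(q0, 1): in q0 (01 not seen yet and the last symbol was not 0), after reading 1 we have: 01 not seen yet and the last symbol was not 0 → q0
  δ(q2, 1): in q2 (the substring 01 has already been seen), after reading 1 we have: the substring 01 has already been seen → q2

Final answer: δ(q0, 1) = q0; δ(q2, 1) = q2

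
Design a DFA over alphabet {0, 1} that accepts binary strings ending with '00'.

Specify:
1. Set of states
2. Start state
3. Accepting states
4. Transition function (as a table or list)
One valid DFA (any DFA recognizing the same language is acceptable):
States: {q0, q1, q2}
Start: q0
Accepting: {q2}
Transitions (accepting states marked with *):
State | 0 | 1 | Accepting
-------------------------
q0    | q1 | q0 |  
q1    | q2 | q0 |  
q2    | q2 | q0 | *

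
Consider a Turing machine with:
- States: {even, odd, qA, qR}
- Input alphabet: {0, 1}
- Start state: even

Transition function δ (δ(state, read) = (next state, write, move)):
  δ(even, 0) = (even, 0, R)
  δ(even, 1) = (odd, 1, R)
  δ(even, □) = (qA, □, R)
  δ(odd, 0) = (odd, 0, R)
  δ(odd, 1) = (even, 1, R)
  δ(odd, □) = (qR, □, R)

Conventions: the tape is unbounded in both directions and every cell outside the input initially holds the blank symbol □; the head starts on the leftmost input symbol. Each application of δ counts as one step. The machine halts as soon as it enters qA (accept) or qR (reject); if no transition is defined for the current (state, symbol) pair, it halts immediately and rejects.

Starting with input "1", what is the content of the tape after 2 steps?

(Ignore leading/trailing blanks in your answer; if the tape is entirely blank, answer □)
Step 0: [even]1 (head at position 0)
Step 1: δ(even, 1) = (odd, 1, R)  ⊢  1[odd]□ (head at position 1)
Step 2: δ(odd, □) = (qR, □, R)  ⊢  1□[qR]□ (head at position 2)
Tape after 2 steps (ignoring surrounding blanks): 1

Final answer: Tape: 1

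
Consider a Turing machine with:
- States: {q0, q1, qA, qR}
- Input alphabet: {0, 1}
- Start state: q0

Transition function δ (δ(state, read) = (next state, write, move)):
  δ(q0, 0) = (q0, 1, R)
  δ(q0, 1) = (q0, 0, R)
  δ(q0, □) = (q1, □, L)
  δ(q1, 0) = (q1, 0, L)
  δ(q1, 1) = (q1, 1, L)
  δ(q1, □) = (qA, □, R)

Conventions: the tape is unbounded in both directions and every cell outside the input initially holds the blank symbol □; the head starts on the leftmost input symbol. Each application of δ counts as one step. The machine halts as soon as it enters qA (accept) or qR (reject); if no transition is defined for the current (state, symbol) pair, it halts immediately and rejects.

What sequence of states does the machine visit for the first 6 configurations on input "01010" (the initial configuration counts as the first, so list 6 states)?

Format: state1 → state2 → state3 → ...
Step 0: [q0]01010 (head at position 0)
Step 1: δ(q0, 0) = (q0, 1, R)  ⊢  1[q0]1010 (head at position 1)
Step 2: δ(q0, 1) = (q0, 0, R)  ⊢  10[q0]010 (head at position 2)
Step 3: δ(q0, 0) = (q0, 1, R)  ⊢  101[q0]10 (head at position 3)
Step 4: δ(q0, 1) = (q0, 0, R)  ⊢  1010[q0]0 (head at position 4)
Step 5: δ(q0, 0) = (q0, 1, R)  ⊢  10101[q0]□ (head at position 5)
Reading off the states of these 6 configurations: q0 → q0 → q0 → q0 → q0 → q0

Final answer: q0 → q0 → q0 → q0 → q0 → q0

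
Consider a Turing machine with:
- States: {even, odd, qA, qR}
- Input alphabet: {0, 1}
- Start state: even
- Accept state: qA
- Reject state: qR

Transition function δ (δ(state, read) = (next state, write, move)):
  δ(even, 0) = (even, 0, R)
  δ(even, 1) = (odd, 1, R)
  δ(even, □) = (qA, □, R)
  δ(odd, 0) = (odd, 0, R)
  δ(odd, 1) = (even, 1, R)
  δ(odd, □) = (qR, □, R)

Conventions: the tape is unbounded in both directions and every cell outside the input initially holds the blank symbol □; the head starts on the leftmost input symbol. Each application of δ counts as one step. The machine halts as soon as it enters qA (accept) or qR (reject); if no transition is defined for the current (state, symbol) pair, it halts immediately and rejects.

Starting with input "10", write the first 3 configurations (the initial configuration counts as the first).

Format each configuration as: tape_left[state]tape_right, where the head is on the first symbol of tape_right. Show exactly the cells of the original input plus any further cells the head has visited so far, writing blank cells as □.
Step 0: [even]10 (head at position 0)
Step 1: δ(even, 1) = (odd, 1, R)  ⊢  1[odd]0 (head at position 1)
Step 2: δ(odd, 0) = (odd, 0, R)  ⊢  10[odd]□ (head at position 2)

Final answer: [even]10 ⊢ 1[odd]0 ⊢ 10[odd]□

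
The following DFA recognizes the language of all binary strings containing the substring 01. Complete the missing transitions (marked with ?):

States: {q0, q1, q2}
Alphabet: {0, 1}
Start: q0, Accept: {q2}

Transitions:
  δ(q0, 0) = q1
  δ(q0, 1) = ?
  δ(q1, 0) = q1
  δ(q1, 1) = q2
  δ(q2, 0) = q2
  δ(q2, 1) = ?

What each state remembers (consistent with the given transitions and accept states):
  q0: 01 not seen yet and the last symbol was not 0
  q1: 01 not seen yet and the last symbol was 0
  q2: the substring 01 has already been seen
Filling in the missing entries:
  δ(q0, 1): in q0 (01 not seen yet and the last symbol was not 0), after reading 1 we have: 01 not seen yet and the last symbol was not 0 → q0
  δ(q2, 1): in q2 (the substring 01 has already been seen), after reading 1 we have: the substring 01 has already been seen → q2

Final answer: δ(q0, 1) = q0; δ(q2, 1) = q2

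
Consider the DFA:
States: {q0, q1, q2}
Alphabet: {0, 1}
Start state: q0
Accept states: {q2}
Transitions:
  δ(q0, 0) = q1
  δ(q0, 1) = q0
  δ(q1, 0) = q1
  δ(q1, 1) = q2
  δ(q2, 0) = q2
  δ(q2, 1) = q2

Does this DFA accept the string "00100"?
Processing string "00100":
  q0 --0--> q1
  q1 --0--> q1
  q1 --1--> q2
  q2 --0--> q2
  q2 --0--> q2
Final state: q2
Accept states: {q2}
q2 is an accept state, so the string is accepted.

Final answer: Yes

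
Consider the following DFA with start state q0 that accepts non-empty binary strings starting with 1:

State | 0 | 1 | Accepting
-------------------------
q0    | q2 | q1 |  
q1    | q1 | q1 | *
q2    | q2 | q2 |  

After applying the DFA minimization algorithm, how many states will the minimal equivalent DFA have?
All 3 states are reachable from q0, so none can be removed as unreachable.
Table-filling: first mark every (accepting, non-accepting) pair as distinguishable (accepting: {q1}; non-accepting: {q0, q2}).
Round 1: (q0, q2) on '1' go to q1 and q2, already distinguishable → mark.
Every pair of states is distinguishable, so the DFA is already minimal.
Equivalence classes: {q0}, {q1}, {q2} → 3 states.

Final answer: 3 states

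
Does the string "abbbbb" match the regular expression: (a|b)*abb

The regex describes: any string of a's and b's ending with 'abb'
No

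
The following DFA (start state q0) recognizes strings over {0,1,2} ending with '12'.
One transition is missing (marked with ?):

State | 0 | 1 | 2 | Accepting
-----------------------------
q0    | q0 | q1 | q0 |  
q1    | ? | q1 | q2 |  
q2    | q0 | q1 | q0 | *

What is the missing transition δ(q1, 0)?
q0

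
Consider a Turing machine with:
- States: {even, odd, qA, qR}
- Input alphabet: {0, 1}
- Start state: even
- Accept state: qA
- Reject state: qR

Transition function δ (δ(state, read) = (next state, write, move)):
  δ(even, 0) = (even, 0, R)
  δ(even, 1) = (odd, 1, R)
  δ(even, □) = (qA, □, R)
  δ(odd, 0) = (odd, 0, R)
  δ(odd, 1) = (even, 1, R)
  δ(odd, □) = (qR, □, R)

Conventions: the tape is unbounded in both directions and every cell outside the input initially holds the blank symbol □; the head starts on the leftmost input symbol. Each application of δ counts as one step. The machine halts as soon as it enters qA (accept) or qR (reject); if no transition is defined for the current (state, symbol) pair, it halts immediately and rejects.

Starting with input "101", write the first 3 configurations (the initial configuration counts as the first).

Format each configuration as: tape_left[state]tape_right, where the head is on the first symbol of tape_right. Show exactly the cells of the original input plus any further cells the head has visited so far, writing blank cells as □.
Step 0: [even]101 (head at position 0)
Step 1: δ(even, 1) = (odd, 1, R)  ⊢  1[odd]01 (head at position 1)
Step 2: δ(odd, 0) = (odd, 0, R)  ⊢  10[odd]1 (head at position 2)

Final answer: [even]101 ⊢ 1[odd]01 ⊢ 10[odd]1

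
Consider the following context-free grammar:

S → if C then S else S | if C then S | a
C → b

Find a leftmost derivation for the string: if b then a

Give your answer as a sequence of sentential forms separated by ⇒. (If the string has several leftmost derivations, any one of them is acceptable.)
Start with S.
Step 1: the leftmost non-terminal is S; apply S → if C then S:  if C then S
Step 2: the leftmost non-terminal is C; apply C → b:  if b then S
Step 3: the leftmost non-terminal is S; apply S → a:  if b then a

Final answer: S ⇒ if C then S ⇒ if b then S ⇒ if b then a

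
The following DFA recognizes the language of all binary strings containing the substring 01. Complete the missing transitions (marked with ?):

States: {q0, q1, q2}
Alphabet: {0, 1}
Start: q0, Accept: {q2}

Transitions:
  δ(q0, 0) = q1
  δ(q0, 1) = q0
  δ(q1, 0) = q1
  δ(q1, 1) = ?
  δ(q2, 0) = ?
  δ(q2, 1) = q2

What each state remembers (consistent with the given transitions and accept states):
  q0: 01 not seen yet and the last symbol was not 0
  q1: 01 not seen yet and the last symbol was 0
  q2: the substring 01 has already been seen
Filling in the missing entries:
  δ(q1, 1): in q1 (01 not seen yet and the last symbol was 0), after reading 1 we have: the substring 01 has already been seen → q2
  δ(q2, 0): in q2 (the substring 01 has already been seen), after reading 0 we have: the substring 01 has already been seen → q2

Final answer: δ(q1, 1) = q2; δ(q2, 0) = q2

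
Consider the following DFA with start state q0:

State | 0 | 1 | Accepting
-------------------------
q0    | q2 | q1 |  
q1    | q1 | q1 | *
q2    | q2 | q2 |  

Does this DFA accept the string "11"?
Start in q0.
Read '1': q0 → q1
Read '1': q1 → q1
Final state q1 is accepting, so the string is accepted.

Final answer: Yes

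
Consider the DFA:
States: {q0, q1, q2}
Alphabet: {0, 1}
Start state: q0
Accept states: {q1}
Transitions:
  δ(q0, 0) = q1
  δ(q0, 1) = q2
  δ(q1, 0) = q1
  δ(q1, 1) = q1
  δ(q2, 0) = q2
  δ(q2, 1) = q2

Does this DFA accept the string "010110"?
Processing string "010110":
  q0 --0--> q1
  q1 --1--> q1
  q1 --0--> q1
  q1 --1--> q1
  q1 --1--> q1
  q1 --0--> q1
Final state: q1
Accept states: {q1}
q1 is an accept state, so the string is accepted.

Final answer: Yes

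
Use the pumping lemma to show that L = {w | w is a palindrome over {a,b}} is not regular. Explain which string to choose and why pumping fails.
Language: L = {w | w is a palindrome over {a,b}} (strings that read the same forwards and backwards)
Step 1: Assume for contradiction that L is regular, with pumping length p.
Step 2: Choose s = a^p b a^p. Then s ∈ L (it reads the same forwards and backwards) and |s| ≥ p.
Step 3: Consider any decomposition s = xyz with |xy| ≤ p and |y| > 0. Since |xy| ≤ p and the first p symbols of s are all a's, y = a^k for some k with 1 ≤ k ≤ p.
Step 4: Pumping up (i = 2): xy²z = a^(p+k) b a^p. Its reverse is a^p b a^(p+k) ≠ a^(p+k) b a^p (the single b is no longer in the middle), so xy²z is not a palindrome and xy²z ∉ L.
This contradicts the pumping lemma, so L is not regular.

Final answer: Choose s = a^p b a^p. Since |xy| ≤ p, y = a^k with k ≥ 1. Then xy²z = a^(p+k) b a^p is not a palindrome, so ∉ L.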